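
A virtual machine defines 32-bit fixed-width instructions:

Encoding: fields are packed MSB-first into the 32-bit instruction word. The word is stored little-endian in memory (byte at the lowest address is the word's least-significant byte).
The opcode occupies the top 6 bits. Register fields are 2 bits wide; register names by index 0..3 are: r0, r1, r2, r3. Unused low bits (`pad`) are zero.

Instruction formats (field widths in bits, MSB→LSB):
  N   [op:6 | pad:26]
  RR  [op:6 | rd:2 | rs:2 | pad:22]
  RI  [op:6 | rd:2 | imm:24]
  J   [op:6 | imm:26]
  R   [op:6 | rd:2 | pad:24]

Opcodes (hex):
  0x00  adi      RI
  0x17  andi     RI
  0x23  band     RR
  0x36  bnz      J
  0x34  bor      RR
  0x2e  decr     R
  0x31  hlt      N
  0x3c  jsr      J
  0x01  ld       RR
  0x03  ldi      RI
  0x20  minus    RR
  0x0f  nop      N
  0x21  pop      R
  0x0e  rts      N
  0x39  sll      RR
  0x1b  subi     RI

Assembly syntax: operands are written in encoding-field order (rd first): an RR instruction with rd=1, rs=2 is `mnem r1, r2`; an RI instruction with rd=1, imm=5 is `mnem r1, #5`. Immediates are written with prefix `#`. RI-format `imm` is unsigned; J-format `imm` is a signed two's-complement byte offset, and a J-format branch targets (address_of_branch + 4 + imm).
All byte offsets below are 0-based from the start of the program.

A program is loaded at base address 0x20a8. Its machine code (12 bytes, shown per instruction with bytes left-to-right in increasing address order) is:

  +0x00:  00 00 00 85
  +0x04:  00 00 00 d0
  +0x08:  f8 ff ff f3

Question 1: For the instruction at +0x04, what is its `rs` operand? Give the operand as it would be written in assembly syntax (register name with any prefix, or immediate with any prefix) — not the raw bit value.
r0

off 0x04: read 00 00 00 d0 as little → 0xd0000000
  op=0xd0000000>>26=0x34 ⇒ bor (RR)
  [25:24] rd=0 = r0
  [23:22] rs=0 = r0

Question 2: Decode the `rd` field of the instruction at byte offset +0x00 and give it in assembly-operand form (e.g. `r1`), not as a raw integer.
r1

@+00  little-endian(00 00 00 85) = 0x85000000
  opcode bits[31:26]=0x21: pop/R
  [25:24] rd=1 = r1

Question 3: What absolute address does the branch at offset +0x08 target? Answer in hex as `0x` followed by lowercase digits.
0x20ac

off 0x08: read f8 ff ff f3 as little → 0xf3fffff8
  top 6b → 0x3c → jsr [J]
  imm@[25:0]=0x3fffff8 (s26→-8) ⇒ #-8
  target = base 0x20a8 + off 0x08 + 4 + imm -8 = 0x20ac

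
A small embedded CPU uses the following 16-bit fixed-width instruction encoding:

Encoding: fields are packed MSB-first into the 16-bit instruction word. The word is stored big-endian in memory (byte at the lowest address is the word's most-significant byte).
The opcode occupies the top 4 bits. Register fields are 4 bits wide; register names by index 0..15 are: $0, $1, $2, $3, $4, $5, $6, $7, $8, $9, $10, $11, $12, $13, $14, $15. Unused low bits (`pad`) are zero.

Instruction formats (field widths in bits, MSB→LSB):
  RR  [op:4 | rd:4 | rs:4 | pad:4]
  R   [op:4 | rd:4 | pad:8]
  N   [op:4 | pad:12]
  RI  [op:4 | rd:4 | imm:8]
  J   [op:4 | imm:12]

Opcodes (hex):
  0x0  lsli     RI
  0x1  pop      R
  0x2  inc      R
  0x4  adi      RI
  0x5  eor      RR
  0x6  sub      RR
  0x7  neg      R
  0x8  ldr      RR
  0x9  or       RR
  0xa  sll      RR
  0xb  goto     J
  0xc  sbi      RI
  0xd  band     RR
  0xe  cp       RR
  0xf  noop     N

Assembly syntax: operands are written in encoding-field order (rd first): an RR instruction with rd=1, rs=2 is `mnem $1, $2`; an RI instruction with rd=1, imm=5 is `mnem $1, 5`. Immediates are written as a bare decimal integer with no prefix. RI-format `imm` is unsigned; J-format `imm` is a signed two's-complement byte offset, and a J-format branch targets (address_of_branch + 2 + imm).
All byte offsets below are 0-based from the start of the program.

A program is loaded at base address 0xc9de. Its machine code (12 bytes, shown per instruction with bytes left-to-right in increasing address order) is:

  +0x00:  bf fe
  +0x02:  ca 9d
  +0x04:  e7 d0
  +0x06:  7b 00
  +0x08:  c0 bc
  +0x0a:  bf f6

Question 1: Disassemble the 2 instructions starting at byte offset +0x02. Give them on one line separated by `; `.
sbi $10, 157; cp $7, $13

@+02  big-endian(ca 9d) = 0xca9d
  opcode bits[15:12]=0xc: sbi/RI
  rd@[11:8]=0xa ⇒ $10
  imm@[7:0]=0x9d ⇒ 157
@+04  big-endian(e7 d0) = 0xe7d0
  opcode bits[15:12]=0xe: cp/RR
  rd@[11:8]=0x7 ⇒ $7
  rs@[7:4]=0xd ⇒ $13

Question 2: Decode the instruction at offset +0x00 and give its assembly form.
+0x00: bf fe ⇒ word 0xbffe (big)
  op=0xbffe>>12=0xb ⇒ goto (J)
  [11:0] imm=4094 (s12→-2) = -2

goto -2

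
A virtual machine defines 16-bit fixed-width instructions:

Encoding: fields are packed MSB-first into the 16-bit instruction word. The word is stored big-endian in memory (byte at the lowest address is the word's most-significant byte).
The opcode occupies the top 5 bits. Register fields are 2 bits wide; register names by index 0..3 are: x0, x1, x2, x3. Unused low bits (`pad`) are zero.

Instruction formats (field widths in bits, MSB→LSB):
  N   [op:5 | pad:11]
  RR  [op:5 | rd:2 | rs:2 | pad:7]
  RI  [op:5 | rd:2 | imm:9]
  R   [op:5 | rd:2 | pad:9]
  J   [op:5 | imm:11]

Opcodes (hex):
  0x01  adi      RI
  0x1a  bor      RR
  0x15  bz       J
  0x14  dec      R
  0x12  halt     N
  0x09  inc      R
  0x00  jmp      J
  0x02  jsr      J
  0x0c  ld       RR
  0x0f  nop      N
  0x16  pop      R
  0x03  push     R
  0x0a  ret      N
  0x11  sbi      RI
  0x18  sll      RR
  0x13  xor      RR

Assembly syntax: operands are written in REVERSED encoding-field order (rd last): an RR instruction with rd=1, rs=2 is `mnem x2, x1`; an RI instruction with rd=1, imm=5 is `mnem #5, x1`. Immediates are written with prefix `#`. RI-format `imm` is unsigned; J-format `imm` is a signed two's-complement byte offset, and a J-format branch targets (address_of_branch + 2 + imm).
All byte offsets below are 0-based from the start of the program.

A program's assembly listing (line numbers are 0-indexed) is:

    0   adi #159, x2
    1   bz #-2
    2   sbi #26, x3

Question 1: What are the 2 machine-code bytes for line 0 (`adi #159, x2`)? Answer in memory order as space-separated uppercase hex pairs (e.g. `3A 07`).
0C 9F

0. adi fields op=0x1:5|rd=2:2|imm=159:9 → word 0c9fh → 0c 9f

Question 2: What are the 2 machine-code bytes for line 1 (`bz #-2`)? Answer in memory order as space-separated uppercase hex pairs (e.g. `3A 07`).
line 1 (bz): pack op=0x15:5|imm=-2:11 = 0xaffe; big→ af fe

AF FE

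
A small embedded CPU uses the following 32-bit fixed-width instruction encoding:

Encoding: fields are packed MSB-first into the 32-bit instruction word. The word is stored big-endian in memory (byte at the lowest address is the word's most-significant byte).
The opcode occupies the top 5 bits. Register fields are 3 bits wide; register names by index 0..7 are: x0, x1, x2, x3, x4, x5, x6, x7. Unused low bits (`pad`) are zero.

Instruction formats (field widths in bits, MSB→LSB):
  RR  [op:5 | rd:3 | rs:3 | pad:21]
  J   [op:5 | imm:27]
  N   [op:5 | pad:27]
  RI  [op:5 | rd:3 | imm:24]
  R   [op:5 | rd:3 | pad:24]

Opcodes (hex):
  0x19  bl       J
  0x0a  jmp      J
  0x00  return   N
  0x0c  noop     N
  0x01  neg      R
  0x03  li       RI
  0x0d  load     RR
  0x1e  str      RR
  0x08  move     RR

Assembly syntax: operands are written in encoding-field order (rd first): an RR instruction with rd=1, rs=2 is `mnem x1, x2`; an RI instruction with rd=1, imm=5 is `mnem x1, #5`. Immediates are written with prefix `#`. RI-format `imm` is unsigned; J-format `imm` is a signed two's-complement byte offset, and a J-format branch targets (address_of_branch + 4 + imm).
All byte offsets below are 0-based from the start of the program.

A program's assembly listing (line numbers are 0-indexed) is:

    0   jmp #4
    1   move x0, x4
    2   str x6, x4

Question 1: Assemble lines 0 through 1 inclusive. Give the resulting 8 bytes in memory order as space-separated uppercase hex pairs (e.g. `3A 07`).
L0: jmp op=0xa:5|imm=4:27 ⇒ 0x50000004 ⇒ big 50 00 00 04
L1: move op=0x8:5|rd=0:3|rs=4:3|pad=0:21 ⇒ 0x40800000 ⇒ big 40 80 00 00

50 00 00 04 40 80 00 00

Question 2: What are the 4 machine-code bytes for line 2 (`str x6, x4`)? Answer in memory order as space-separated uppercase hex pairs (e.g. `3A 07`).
F6 80 00 00

line 2 (str): pack op=0x1e:5|rd=6:3|rs=4:3|pad=0:21 = 0xf6800000; big→ f6 80 00 00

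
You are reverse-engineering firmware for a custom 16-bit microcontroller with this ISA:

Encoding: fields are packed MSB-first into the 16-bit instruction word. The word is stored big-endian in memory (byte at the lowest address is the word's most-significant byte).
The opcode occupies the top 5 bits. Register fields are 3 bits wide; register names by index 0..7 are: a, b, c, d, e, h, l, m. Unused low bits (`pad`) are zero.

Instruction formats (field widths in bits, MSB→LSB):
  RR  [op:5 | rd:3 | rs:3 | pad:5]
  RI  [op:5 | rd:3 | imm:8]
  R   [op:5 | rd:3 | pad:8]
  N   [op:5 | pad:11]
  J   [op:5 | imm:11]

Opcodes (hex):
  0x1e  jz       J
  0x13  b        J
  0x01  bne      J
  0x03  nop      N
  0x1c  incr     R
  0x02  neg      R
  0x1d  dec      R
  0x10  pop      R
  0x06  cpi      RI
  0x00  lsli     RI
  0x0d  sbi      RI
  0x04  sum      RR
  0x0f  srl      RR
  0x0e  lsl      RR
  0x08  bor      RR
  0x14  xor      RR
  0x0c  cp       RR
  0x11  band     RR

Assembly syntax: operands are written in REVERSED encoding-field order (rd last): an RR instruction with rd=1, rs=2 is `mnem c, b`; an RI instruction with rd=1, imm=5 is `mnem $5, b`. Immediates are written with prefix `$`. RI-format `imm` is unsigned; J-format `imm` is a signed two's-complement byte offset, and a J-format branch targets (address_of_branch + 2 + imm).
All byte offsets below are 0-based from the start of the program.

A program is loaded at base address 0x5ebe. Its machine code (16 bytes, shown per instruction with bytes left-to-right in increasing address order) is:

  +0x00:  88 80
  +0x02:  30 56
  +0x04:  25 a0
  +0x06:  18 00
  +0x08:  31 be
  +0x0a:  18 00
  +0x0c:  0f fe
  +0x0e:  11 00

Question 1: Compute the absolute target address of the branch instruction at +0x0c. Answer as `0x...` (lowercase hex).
0x5eca

off 0x0c: read 0f fe as big → 0x0ffe
  top 5b → 0x1 → bne [J]
  imm@[10:0]=0x7fe (s11→-2) ⇒ $-2
  target = base 0x5ebe + off 0x0c + 2 + imm -2 = 0x5eca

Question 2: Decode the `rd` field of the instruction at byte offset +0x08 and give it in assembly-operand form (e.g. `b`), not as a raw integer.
@+08  big-endian(31 be) = 0x31be
  opcode bits[15:11]=0x6: cpi/RI
  [10:8] rd=1 = b
  [7:0] imm=190 = $190

b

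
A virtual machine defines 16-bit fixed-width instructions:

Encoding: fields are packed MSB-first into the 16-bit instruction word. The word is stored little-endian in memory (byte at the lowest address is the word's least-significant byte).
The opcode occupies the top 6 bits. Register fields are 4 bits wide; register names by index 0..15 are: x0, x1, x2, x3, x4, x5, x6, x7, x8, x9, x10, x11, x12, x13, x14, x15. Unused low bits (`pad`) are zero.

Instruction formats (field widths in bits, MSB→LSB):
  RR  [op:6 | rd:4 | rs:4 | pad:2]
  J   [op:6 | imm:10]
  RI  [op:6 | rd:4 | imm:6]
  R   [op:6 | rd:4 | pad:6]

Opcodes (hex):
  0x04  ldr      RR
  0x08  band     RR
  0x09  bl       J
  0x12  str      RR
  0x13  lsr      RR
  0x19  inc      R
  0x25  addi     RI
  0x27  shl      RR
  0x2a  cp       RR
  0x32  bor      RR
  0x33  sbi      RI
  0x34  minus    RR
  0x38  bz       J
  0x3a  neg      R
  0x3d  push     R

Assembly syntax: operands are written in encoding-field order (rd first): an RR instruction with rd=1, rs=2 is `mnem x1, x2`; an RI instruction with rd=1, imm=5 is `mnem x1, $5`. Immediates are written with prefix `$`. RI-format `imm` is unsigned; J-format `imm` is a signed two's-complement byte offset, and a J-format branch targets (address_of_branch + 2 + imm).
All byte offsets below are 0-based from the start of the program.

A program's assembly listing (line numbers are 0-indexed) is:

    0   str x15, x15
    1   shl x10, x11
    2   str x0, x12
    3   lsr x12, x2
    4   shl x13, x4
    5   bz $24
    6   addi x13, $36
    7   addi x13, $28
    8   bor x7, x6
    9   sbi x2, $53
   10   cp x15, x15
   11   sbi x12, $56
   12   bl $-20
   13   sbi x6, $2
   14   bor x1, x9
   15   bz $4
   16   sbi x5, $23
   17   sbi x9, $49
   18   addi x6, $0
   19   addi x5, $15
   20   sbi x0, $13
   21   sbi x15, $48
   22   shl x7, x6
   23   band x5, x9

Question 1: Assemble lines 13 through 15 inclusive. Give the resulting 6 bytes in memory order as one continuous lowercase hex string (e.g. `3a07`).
L13: sbi op=0x33:6|rd=6:4|imm=2:6 ⇒ 0xcd82 ⇒ little 82 cd
L14: bor op=0x32:6|rd=1:4|rs=9:4|pad=0:2 ⇒ 0xc864 ⇒ little 64 c8
L15: bz op=0x38:6|imm=4:10 ⇒ 0xe004 ⇒ little 04 e0

82cd64c804e0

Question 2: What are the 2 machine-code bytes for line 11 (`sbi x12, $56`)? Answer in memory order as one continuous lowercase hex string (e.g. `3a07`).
11. sbi fields op=0x33:6|rd=12:4|imm=56:6 → word cf38h → 38 cf

38cf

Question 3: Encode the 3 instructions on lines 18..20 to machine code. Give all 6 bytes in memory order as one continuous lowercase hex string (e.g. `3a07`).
80954f950dcc

18. addi fields op=0x25:6|rd=6:4|imm=0:6 → word 9580h → 80 95
19. addi fields op=0x25:6|rd=5:4|imm=15:6 → word 954fh → 4f 95
20. sbi fields op=0x33:6|rd=0:4|imm=13:6 → word cc0dh → 0d cc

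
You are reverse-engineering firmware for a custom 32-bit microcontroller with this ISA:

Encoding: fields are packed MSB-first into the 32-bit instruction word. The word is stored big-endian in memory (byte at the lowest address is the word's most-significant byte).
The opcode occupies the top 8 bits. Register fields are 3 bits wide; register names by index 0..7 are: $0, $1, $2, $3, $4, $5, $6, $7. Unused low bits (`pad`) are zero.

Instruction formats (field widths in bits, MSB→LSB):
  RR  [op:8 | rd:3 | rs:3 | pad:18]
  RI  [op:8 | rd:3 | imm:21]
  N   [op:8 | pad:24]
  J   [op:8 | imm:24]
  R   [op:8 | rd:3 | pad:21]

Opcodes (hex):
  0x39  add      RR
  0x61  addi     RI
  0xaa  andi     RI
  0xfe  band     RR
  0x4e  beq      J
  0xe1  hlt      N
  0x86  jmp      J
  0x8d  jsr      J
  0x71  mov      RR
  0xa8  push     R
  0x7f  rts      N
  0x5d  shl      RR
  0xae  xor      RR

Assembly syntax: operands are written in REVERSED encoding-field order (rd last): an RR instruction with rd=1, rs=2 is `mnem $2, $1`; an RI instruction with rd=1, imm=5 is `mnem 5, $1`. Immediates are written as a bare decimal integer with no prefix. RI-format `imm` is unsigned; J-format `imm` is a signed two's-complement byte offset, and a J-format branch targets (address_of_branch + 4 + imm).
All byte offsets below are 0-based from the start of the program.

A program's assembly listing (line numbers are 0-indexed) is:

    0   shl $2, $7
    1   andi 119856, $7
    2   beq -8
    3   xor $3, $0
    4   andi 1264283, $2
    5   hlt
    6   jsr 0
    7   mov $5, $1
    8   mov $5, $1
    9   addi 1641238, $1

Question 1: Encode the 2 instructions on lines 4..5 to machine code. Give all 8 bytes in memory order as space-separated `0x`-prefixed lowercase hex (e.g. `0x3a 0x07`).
0xaa 0x53 0x4a 0x9b 0xe1 0x00 0x00 0x00

line 4 (andi): pack op=0xaa:8|rd=2:3|imm=1264283:21 = 0xaa534a9b; big→ aa 53 4a 9b
line 5 (hlt): pack op=0xe1:8|pad=0:24 = 0xe1000000; big→ e1 00 00 00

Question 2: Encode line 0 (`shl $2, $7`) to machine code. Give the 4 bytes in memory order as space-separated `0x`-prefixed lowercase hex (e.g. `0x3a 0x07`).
L0: shl op=0x5d:8|rd=7:3|rs=2:3|pad=0:18 ⇒ 0x5de80000 ⇒ big 5d e8 00 00

0x5d 0xe8 0x00 0x00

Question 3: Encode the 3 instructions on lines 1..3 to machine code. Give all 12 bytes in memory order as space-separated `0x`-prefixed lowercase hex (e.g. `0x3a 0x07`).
0xaa 0xe1 0xd4 0x30 0x4e 0xff 0xff 0xf8 0xae 0x0c 0x00 0x00

line 1 (andi): pack op=0xaa:8|rd=7:3|imm=119856:21 = 0xaae1d430; big→ aa e1 d4 30
line 2 (beq): pack op=0x4e:8|imm=-8:24 = 0x4efffff8; big→ 4e ff ff f8
line 3 (xor): pack op=0xae:8|rd=0:3|rs=3:3|pad=0:18 = 0xae0c0000; big→ ae 0c 00 00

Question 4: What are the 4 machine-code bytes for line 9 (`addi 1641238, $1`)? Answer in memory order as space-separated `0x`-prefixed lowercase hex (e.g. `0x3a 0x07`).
line 9 (addi): pack op=0x61:8|rd=1:3|imm=1641238:21 = 0x61390b16; big→ 61 39 0b 16

0x61 0x39 0x0b 0x16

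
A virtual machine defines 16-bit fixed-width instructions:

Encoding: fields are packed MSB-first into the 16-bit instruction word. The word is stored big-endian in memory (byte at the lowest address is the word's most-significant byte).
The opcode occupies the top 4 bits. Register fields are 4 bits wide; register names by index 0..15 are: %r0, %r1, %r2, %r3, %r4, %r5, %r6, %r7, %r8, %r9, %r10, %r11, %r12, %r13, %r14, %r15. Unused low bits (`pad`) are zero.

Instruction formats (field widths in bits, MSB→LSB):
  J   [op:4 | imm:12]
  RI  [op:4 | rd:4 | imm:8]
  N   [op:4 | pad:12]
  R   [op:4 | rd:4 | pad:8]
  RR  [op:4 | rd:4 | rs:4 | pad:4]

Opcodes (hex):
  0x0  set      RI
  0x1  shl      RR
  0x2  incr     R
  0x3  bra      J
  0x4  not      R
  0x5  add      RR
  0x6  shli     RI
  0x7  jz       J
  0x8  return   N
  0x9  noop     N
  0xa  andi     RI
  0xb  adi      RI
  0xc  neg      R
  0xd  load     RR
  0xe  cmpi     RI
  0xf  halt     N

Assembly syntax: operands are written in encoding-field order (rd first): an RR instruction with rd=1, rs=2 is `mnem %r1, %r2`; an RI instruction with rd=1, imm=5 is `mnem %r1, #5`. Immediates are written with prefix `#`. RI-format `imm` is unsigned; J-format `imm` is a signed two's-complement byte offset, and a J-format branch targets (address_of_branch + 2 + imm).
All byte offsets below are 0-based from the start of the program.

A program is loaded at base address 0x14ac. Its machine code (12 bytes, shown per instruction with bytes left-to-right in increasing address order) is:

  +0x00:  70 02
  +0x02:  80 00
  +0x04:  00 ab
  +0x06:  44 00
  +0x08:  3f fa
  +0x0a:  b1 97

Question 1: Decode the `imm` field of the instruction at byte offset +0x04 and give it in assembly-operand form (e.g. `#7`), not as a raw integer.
off 0x04: read 00 ab as big → 0x00ab
  op=0x00ab>>12=0x0 ⇒ set (RI)
  rd@[11:8]=0x0 ⇒ %r0
  imm@[7:0]=0xab ⇒ #171

#171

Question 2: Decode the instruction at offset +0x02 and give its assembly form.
return

[02] 80 00 → 0x8000
  op=0x8000>>12=0x8 ⇒ return (N)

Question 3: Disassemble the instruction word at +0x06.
@+06  big-endian(44 00) = 0x4400
  opcode bits[15:12]=0x4: not/R
  [11:8] rd=4 = %r4

not %r4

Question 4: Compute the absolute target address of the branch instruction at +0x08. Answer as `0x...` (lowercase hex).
0x14b0

[08] 3f fa → 0x3ffa
  opcode bits[15:12]=0x3: bra/J
  [11:0] imm=4090 (s12→-6) = #-6
  target = base 0x14ac + off 0x08 + 2 + imm -6 = 0x14b0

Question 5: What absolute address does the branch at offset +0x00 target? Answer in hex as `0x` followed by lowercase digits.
[00] 70 02 → 0x7002
  opcode bits[15:12]=0x7: jz/J
  imm: (w>>0)&0xfff=0x2 → #2
  target = base 0x14ac + off 0x00 + 2 + imm 2 = 0x14b0

0x14b0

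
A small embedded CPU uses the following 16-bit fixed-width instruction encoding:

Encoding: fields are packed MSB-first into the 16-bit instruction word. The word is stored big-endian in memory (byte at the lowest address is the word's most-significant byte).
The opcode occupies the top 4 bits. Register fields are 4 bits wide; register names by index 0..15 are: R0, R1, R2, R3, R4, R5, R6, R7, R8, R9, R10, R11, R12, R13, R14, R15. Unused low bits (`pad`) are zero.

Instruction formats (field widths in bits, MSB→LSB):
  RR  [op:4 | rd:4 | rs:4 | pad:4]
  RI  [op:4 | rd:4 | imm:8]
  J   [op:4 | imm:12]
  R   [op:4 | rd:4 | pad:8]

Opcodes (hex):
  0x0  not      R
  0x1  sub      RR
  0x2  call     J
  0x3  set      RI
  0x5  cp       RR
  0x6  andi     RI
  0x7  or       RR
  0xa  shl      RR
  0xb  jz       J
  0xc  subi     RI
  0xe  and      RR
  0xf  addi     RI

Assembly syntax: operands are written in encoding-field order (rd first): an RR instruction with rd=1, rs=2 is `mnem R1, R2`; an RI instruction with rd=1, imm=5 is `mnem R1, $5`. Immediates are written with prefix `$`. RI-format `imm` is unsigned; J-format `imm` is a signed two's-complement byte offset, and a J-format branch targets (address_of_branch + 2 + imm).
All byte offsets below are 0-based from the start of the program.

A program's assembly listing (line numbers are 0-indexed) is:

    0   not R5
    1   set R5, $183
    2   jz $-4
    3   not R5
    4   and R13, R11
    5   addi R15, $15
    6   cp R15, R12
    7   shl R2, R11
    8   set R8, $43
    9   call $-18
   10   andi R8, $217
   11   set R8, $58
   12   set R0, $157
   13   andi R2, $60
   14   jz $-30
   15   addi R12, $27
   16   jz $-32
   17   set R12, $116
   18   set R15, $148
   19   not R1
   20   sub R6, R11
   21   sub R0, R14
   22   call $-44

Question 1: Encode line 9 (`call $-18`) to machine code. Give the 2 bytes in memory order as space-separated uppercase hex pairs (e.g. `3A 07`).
2F EE

line 9 (call): pack op=0x2:4|imm=-18:12 = 0x2fee; big→ 2f ee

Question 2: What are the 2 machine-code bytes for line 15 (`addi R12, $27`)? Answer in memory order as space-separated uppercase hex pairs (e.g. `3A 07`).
line 15 (addi): pack op=0xf:4|rd=12:4|imm=27:8 = 0xfc1b; big→ fc 1b

FC 1B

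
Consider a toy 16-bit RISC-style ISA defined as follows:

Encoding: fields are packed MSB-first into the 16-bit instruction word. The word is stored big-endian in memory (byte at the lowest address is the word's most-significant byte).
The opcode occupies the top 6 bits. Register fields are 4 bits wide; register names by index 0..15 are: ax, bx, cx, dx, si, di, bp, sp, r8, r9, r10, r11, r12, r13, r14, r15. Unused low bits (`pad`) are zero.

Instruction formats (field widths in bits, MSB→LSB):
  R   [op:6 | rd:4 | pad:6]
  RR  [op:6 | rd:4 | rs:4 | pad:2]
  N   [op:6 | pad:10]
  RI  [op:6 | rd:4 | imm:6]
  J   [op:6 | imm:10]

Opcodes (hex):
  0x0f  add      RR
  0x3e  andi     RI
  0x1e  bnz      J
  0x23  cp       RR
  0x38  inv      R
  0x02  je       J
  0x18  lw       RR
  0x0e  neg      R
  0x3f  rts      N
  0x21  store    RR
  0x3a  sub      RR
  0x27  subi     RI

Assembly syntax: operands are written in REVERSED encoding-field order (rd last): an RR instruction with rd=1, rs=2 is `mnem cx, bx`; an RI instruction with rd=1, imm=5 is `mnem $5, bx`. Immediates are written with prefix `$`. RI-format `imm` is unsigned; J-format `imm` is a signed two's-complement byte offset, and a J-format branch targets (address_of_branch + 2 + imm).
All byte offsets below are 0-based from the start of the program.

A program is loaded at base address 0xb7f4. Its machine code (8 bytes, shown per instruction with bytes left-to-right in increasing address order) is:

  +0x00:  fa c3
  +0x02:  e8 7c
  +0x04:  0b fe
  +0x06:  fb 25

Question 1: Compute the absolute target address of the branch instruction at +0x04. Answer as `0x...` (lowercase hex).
0xb7f8

+0x04: 0b fe ⇒ word 0x0bfe (big)
  op=0x0bfe>>10=0x2 ⇒ je (J)
  imm@[9:0]=0x3fe (s10→-2) ⇒ $-2
  target = base 0xb7f4 + off 0x04 + 2 + imm -2 = 0xb7f8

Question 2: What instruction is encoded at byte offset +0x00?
andi $3, r11

+0x00: fa c3 ⇒ word 0xfac3 (big)
  opcode bits[15:10]=0x3e: andi/RI
  rd@[9:6]=0xb ⇒ r11
  imm@[5:0]=0x3 ⇒ $3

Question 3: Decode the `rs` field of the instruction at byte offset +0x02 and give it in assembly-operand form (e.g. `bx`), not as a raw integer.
r15

[02] e8 7c → 0xe87c
  op=0xe87c>>10=0x3a ⇒ sub (RR)
  [9:6] rd=1 = bx
  [5:2] rs=15 = r15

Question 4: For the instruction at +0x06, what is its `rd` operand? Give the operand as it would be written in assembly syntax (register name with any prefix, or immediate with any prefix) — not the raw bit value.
[06] fb 25 → 0xfb25
  opcode bits[15:10]=0x3e: andi/RI
  [9:6] rd=12 = r12
  [5:0] imm=37 = $37

r12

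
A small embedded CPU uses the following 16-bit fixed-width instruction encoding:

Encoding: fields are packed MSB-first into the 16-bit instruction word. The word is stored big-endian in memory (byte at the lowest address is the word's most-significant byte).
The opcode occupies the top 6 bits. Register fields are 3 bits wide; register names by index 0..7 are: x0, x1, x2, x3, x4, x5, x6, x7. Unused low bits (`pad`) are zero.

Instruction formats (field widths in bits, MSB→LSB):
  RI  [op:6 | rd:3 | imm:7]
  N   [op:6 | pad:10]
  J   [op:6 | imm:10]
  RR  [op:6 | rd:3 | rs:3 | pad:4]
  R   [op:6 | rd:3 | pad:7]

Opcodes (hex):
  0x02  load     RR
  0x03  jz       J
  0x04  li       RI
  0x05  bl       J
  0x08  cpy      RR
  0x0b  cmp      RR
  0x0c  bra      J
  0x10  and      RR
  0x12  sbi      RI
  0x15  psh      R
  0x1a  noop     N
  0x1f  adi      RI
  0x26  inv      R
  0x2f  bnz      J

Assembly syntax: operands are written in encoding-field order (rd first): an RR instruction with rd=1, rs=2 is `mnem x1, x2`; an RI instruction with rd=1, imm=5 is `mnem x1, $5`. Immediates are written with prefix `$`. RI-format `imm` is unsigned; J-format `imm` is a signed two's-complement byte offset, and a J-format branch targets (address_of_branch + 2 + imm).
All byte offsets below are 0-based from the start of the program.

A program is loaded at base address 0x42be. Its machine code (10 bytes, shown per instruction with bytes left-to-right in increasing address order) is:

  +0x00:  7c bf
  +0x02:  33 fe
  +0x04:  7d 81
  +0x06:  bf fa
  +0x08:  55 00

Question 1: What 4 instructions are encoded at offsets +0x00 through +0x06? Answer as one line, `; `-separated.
adi x1, $63; bra $-2; adi x3, $1; bnz $-6

[00] 7c bf → 0x7cbf
  op=0x7cbf>>10=0x1f ⇒ adi (RI)
  [9:7] rd=1 = x1
  [6:0] imm=63 = $63
[02] 33 fe → 0x33fe
  op=0x33fe>>10=0xc ⇒ bra (J)
  [9:0] imm=1022 (s10→-2) = $-2
[04] 7d 81 → 0x7d81
  op=0x7d81>>10=0x1f ⇒ adi (RI)
  [9:7] rd=3 = x3
  [6:0] imm=1 = $1
[06] bf fa → 0xbffa
  op=0xbffa>>10=0x2f ⇒ bnz (J)
  [9:0] imm=1018 (s10→-6) = $-6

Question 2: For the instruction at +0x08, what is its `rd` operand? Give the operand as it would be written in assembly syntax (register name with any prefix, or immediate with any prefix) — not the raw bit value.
x2

@+08  big-endian(55 00) = 0x5500
  op=0x5500>>10=0x15 ⇒ psh (R)
  rd: (w>>7)&0x7=0x2 → x2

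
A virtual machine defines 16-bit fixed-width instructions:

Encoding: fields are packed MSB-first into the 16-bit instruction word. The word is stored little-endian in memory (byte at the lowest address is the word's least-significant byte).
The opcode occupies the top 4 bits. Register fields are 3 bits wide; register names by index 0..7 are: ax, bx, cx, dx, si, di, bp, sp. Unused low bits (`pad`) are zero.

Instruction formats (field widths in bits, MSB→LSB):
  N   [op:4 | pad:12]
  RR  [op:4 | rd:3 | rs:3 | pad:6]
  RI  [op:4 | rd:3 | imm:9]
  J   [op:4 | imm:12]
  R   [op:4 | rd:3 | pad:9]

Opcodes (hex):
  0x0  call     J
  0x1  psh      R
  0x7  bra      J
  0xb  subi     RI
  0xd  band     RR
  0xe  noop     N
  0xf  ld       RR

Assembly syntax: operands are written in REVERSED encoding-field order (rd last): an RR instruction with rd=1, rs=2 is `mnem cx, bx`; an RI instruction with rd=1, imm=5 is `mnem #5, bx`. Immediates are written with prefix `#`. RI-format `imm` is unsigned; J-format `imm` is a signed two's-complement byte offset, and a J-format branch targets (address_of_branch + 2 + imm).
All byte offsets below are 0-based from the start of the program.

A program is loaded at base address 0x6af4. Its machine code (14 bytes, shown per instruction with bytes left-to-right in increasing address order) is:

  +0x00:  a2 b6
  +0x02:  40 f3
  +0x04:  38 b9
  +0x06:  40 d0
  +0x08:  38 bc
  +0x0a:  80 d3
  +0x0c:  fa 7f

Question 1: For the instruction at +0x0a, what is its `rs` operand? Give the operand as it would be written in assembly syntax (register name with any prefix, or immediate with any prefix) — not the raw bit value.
+0x0a: 80 d3 ⇒ word 0xd380 (little)
  op=0xd380>>12=0xd ⇒ band (RR)
  rd: (w>>9)&0x7=0x1 → bx
  rs: (w>>6)&0x7=0x6 → bp

bp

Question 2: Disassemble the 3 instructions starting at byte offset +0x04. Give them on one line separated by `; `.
+0x04: 38 b9 ⇒ word 0xb938 (little)
  op=0xb938>>12=0xb ⇒ subi (RI)
  [11:9] rd=4 = si
  [8:0] imm=312 = #312
+0x06: 40 d0 ⇒ word 0xd040 (little)
  op=0xd040>>12=0xd ⇒ band (RR)
  [11:9] rd=0 = ax
  [8:6] rs=1 = bx
+0x08: 38 bc ⇒ word 0xbc38 (little)
  op=0xbc38>>12=0xb ⇒ subi (RI)
  [11:9] rd=6 = bp
  [8:0] imm=56 = #56

subi #312, si; band bx, ax; subi #56, bp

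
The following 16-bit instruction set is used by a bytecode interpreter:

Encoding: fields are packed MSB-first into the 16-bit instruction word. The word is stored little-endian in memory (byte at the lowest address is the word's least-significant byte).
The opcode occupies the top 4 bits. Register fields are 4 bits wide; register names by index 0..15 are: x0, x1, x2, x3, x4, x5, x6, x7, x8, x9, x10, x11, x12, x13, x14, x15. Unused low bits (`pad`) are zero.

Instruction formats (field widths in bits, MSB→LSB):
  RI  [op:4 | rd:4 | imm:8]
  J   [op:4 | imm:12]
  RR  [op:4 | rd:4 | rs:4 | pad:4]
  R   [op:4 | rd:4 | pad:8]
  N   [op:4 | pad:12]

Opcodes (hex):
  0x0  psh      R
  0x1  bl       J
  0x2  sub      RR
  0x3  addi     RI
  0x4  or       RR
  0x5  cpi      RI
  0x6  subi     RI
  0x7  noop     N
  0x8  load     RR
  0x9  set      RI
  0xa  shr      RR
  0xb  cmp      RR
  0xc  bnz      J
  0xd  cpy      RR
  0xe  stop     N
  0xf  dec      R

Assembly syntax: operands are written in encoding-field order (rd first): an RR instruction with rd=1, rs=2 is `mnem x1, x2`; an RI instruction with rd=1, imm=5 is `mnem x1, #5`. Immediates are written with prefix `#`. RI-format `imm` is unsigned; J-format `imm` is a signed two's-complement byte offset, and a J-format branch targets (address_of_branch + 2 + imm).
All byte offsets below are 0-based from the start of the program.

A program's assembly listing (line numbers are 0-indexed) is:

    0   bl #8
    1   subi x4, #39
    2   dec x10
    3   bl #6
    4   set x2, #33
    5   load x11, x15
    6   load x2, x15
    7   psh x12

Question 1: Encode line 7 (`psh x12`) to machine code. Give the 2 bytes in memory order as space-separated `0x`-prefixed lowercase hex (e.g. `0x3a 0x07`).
line 7 (psh): pack op=0x0:4|rd=12:4|pad=0:8 = 0x0c00; little→ 00 0c

0x00 0x0c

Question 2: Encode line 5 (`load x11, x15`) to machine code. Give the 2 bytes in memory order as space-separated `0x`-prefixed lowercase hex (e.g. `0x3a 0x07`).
line 5 (load): pack op=0x8:4|rd=11:4|rs=15:4|pad=0:4 = 0x8bf0; little→ f0 8b

0xf0 0x8b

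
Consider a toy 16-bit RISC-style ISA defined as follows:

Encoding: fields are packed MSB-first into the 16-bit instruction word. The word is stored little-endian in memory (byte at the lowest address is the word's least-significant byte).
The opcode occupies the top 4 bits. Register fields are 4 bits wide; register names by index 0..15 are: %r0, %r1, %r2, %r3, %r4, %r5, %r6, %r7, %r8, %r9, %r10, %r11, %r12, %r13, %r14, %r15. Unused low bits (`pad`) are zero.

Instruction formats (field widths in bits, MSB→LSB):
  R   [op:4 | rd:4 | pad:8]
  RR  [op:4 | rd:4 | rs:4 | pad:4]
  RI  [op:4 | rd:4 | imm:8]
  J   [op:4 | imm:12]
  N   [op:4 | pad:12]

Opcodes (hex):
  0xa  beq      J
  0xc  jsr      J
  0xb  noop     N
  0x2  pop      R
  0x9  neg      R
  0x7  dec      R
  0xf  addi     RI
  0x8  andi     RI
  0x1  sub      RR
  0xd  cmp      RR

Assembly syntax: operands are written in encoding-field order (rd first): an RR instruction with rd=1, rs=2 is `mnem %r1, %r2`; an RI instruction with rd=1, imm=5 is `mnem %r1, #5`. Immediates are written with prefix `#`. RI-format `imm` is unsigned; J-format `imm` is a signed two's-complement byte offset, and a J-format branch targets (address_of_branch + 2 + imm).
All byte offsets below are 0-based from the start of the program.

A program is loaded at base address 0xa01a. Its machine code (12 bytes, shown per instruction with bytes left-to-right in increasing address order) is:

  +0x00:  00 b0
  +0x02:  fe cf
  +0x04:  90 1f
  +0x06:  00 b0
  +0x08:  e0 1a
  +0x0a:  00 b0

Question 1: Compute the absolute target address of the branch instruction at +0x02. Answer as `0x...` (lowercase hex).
[02] fe cf → 0xcffe
  opcode bits[15:12]=0xc: jsr/J
  imm: (w>>0)&0xfff=0xffe (s12→-2) → #-2
  target = base 0xa01a + off 0x02 + 2 + imm -2 = 0xa01c

0xa01c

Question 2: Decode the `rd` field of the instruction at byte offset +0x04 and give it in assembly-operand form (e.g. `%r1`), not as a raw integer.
off 0x04: read 90 1f as little → 0x1f90
  top 4b → 0x1 → sub [RR]
  rd: (w>>8)&0xf=0xf → %r15
  rs: (w>>4)&0xf=0x9 → %r9

%r15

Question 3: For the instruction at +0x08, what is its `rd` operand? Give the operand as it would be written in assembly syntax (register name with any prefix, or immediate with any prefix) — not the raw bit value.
%r10

+0x08: e0 1a ⇒ word 0x1ae0 (little)
  opcode bits[15:12]=0x1: sub/RR
  rd: (w>>8)&0xf=0xa → %r10
  rs: (w>>4)&0xf=0xe → %r14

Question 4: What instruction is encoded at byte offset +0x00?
off 0x00: read 00 b0 as little → 0xb000
  opcode bits[15:12]=0xb: noop/N

noop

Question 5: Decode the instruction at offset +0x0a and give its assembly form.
noop

+0x0a: 00 b0 ⇒ word 0xb000 (little)
  opcode bits[15:12]=0xb: noop/N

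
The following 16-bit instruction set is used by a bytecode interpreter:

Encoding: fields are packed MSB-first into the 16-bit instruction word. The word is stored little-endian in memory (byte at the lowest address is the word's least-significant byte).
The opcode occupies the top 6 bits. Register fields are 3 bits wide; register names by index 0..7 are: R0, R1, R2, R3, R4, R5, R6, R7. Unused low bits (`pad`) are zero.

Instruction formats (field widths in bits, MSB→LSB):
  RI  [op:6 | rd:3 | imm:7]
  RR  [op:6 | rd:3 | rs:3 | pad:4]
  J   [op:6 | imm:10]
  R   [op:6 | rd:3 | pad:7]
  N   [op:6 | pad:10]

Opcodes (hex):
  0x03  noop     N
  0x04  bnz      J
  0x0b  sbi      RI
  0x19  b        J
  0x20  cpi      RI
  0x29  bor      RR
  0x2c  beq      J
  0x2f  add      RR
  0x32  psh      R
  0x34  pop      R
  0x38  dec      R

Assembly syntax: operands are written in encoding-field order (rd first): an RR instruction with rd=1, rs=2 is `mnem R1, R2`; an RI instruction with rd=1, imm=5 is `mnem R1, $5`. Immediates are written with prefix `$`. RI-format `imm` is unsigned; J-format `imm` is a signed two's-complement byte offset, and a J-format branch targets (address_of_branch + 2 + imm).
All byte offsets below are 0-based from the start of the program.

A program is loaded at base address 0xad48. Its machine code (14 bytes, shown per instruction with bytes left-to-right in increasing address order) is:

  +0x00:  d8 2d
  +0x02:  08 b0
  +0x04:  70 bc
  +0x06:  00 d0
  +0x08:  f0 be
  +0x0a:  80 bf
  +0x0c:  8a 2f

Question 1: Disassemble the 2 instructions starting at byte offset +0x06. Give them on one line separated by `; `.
pop R0; add R5, R7

@+06  little-endian(00 d0) = 0xd000
  op=0xd000>>10=0x34 ⇒ pop (R)
  [9:7] rd=0 = R0
@+08  little-endian(f0 be) = 0xbef0
  op=0xbef0>>10=0x2f ⇒ add (RR)
  [9:7] rd=5 = R5
  [6:4] rs=7 = R7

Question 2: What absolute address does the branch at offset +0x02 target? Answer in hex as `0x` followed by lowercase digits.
0xad54

[02] 08 b0 → 0xb008
  op=0xb008>>10=0x2c ⇒ beq (J)
  imm: (w>>0)&0x3ff=0x8 → $8
  target = base 0xad48 + off 0x02 + 2 + imm 8 = 0xad54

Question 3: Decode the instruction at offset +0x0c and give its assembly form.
off 0x0c: read 8a 2f as little → 0x2f8a
  op=0x2f8a>>10=0xb ⇒ sbi (RI)
  [9:7] rd=7 = R7
  [6:0] imm=10 = $10

sbi R7, $10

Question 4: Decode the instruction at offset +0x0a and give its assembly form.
add R7, R0

+0x0a: 80 bf ⇒ word 0xbf80 (little)
  op=0xbf80>>10=0x2f ⇒ add (RR)
  rd: (w>>7)&0x7=0x7 → R7
  rs: (w>>4)&0x7=0x0 → R0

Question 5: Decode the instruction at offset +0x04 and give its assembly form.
add R0, R7

off 0x04: read 70 bc as little → 0xbc70
  opcode bits[15:10]=0x2f: add/RR
  rd@[9:7]=0x0 ⇒ R0
  rs@[6:4]=0x7 ⇒ R7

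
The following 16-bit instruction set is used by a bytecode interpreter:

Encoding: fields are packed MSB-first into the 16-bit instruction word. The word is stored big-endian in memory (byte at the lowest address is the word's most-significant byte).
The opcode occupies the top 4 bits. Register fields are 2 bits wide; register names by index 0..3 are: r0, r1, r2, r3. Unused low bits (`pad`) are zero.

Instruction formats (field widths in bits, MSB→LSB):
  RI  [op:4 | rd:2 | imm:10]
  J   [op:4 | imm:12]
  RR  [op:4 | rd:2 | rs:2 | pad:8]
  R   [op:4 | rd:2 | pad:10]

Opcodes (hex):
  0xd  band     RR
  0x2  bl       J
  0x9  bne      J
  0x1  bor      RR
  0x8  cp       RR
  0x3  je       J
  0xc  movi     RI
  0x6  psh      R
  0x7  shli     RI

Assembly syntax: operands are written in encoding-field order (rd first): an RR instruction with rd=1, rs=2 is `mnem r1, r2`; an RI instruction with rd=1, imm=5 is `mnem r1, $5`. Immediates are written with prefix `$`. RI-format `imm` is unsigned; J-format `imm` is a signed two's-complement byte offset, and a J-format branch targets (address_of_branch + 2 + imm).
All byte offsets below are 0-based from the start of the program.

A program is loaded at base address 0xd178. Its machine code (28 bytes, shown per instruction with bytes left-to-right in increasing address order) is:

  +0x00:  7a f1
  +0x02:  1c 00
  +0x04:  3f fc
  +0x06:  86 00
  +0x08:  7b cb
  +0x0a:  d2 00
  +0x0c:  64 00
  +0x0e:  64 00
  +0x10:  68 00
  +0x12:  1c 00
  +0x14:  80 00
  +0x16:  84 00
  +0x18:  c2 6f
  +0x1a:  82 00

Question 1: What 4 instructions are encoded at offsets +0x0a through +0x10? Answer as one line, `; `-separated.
band r0, r2; psh r1; psh r1; psh r2

@+0a  big-endian(d2 00) = 0xd200
  opcode bits[15:12]=0xd: band/RR
  [11:10] rd=0 = r0
  [9:8] rs=2 = r2
@+0c  big-endian(64 00) = 0x6400
  opcode bits[15:12]=0x6: psh/R
  [11:10] rd=1 = r1
@+0e  big-endian(64 00) = 0x6400
  opcode bits[15:12]=0x6: psh/R
  [11:10] rd=1 = r1
@+10  big-endian(68 00) = 0x6800
  opcode bits[15:12]=0x6: psh/R
  [11:10] rd=2 = r2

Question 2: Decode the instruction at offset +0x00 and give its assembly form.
shli r2, $753

+0x00: 7a f1 ⇒ word 0x7af1 (big)
  opcode bits[15:12]=0x7: shli/RI
  rd@[11:10]=0x2 ⇒ r2
  imm@[9:0]=0x2f1 ⇒ $753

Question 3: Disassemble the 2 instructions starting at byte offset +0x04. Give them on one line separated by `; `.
je $-4; cp r1, r2

[04] 3f fc → 0x3ffc
  top 4b → 0x3 → je [J]
  imm@[11:0]=0xffc (s12→-4) ⇒ $-4
[06] 86 00 → 0x8600
  top 4b → 0x8 → cp [RR]
  rd@[11:10]=0x1 ⇒ r1
  rs@[9:8]=0x2 ⇒ r2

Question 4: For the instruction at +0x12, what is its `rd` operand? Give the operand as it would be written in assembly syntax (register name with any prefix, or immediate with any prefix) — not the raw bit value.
@+12  big-endian(1c 00) = 0x1c00
  top 4b → 0x1 → bor [RR]
  rd@[11:10]=0x3 ⇒ r3
  rs@[9:8]=0x0 ⇒ r0

r3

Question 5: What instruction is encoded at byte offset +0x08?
shli r2, $971

[08] 7b cb → 0x7bcb
  opcode bits[15:12]=0x7: shli/RI
  rd: (w>>10)&0x3=0x2 → r2
  imm: (w>>0)&0x3ff=0x3cb → $971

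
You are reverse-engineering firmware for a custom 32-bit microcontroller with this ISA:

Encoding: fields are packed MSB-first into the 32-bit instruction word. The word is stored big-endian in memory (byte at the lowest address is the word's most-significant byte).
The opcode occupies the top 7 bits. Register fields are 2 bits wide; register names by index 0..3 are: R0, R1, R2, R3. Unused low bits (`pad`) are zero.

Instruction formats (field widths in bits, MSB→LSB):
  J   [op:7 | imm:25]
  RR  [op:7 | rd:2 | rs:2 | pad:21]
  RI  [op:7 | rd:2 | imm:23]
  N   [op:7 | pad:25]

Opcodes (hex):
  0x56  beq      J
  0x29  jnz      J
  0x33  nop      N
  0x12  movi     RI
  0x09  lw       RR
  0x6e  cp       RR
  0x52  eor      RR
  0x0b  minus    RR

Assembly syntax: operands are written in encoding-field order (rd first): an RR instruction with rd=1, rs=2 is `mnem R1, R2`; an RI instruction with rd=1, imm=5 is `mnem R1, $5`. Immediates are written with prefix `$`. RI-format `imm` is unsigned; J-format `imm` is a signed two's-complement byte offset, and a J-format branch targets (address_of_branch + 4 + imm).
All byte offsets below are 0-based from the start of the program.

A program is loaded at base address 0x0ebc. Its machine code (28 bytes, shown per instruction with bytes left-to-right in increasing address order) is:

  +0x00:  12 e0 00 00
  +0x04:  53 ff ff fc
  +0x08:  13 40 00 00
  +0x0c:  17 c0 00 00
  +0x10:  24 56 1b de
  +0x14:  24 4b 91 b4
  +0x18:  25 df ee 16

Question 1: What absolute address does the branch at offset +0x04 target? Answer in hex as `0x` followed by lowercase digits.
off 0x04: read 53 ff ff fc as big → 0x53fffffc
  op=0x53fffffc>>25=0x29 ⇒ jnz (J)
  imm: (w>>0)&0x1ffffff=0x1fffffc (s25→-4) → $-4
  target = base 0x0ebc + off 0x04 + 4 + imm -4 = 0x0ec0

0x0ec0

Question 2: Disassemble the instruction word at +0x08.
lw R2, R2

[08] 13 40 00 00 → 0x13400000
  opcode bits[31:25]=0x9: lw/RR
  [24:23] rd=2 = R2
  [22:21] rs=2 = R2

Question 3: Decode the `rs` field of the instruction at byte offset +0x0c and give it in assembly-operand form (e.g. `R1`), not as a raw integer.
R2

+0x0c: 17 c0 00 00 ⇒ word 0x17c00000 (big)
  top 7b → 0xb → minus [RR]
  rd: (w>>23)&0x3=0x3 → R3
  rs: (w>>21)&0x3=0x2 → R2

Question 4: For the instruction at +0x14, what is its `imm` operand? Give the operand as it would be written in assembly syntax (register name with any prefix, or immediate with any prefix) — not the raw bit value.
+0x14: 24 4b 91 b4 ⇒ word 0x244b91b4 (big)
  top 7b → 0x12 → movi [RI]
  rd: (w>>23)&0x3=0x0 → R0
  imm: (w>>0)&0x7fffff=0x4b91b4 → $4952500

$4952500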